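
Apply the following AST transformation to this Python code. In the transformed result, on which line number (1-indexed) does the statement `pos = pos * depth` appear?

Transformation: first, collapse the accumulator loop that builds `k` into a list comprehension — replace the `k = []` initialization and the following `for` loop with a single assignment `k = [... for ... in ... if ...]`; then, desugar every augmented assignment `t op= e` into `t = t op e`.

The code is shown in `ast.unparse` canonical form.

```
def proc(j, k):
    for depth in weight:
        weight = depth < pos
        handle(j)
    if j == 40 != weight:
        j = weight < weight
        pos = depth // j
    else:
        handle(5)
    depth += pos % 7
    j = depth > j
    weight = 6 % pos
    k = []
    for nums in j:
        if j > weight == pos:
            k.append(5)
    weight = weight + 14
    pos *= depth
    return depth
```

15

Transformed code:
def proc(j, k):
    for depth in weight:
        weight = depth < pos
        handle(j)
    if j == 40 != weight:
        j = weight < weight
        pos = depth // j
    else:
        handle(5)
    depth = depth + pos % 7
    j = depth > j
    weight = 6 % pos
    k = [5 for nums in j if j > weight == pos]
    weight = weight + 14
    pos = pos * depth
    return depth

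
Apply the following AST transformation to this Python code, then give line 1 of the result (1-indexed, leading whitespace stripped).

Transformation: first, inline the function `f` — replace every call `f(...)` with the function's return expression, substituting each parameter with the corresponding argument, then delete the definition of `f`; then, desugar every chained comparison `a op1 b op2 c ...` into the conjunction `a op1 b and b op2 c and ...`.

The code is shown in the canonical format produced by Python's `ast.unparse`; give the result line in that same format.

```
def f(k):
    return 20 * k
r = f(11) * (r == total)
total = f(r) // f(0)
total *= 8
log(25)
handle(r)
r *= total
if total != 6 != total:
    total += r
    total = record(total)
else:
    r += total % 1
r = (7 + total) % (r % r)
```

Transformed code:
r = 20 * 11 * (r == total)
total = 20 * r // (20 * 0)
total *= 8
log(25)
handle(r)
r *= total
if total != 6 and 6 != total:
    total += r
    total = record(total)
else:
    r += total % 1
r = (7 + total) % (r % r)

r = 20 * 11 * (r == total)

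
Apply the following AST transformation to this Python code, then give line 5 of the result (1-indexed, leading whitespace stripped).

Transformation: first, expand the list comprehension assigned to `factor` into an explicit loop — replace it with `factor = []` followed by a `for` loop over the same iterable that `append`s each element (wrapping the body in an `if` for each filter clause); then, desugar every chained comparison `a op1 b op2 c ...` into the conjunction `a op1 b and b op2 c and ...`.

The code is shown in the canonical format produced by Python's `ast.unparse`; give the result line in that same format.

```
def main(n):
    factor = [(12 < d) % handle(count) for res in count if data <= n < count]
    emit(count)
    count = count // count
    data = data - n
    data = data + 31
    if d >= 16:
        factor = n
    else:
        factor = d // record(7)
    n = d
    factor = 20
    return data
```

Transformed code:
def main(n):
    factor = []
    for res in count:
        if data <= n and n < count:
            factor.append((12 < d) % handle(count))
    emit(count)
    count = count // count
    data = data - n
    data = data + 31
    if d >= 16:
        factor = n
    else:
        factor = d // record(7)
    n = d
    factor = 20
    return data

factor.append((12 < d) % handle(count))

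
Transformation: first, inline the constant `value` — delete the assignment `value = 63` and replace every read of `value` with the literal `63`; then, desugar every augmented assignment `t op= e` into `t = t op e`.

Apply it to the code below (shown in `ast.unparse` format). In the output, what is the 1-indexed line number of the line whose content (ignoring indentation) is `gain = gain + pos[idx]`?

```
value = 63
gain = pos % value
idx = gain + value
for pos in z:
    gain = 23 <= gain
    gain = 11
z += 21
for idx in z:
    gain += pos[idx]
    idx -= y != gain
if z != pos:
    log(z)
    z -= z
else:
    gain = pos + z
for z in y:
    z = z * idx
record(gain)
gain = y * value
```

Transformed code:
gain = pos % 63
idx = gain + 63
for pos in z:
    gain = 23 <= gain
    gain = 11
z = z + 21
for idx in z:
    gain = gain + pos[idx]
    idx = idx - (y != gain)
if z != pos:
    log(z)
    z = z - z
else:
    gain = pos + z
for z in y:
    z = z * idx
record(gain)
gain = y * 63

8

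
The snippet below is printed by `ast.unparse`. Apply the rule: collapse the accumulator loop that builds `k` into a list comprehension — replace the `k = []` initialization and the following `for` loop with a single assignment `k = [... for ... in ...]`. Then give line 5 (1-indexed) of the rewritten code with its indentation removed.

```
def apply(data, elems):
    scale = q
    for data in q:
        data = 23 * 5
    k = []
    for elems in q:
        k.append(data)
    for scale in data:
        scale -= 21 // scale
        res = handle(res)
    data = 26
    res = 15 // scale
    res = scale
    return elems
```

Transformed code:
def apply(data, elems):
    scale = q
    for data in q:
        data = 23 * 5
    k = [data for elems in q]
    for scale in data:
        scale -= 21 // scale
        res = handle(res)
    data = 26
    res = 15 // scale
    res = scale
    return elems

k = [data for elems in q]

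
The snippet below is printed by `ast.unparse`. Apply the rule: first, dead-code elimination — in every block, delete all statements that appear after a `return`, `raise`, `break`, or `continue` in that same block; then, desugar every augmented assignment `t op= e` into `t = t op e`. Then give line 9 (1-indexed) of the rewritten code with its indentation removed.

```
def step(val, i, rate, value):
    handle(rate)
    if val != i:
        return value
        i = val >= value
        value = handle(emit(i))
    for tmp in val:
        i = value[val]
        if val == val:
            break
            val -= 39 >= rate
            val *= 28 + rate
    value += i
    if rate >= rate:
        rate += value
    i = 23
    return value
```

Transformed code:
def step(val, i, rate, value):
    handle(rate)
    if val != i:
        return value
    for tmp in val:
        i = value[val]
        if val == val:
            break
    value = value + i
    if rate >= rate:
        rate = rate + value
    i = 23
    return value

value = value + i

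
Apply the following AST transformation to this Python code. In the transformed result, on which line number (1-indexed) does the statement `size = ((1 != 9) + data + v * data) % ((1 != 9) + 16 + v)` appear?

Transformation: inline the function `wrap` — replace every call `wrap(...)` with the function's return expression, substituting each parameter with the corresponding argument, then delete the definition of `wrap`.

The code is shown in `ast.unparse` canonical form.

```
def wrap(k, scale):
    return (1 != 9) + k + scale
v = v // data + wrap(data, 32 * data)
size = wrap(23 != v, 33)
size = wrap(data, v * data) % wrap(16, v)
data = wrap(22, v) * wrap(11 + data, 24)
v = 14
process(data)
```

Transformed code:
v = v // data + ((1 != 9) + data + 32 * data)
size = (1 != 9) + (23 != v) + 33
size = ((1 != 9) + data + v * data) % ((1 != 9) + 16 + v)
data = ((1 != 9) + 22 + v) * ((1 != 9) + (11 + data) + 24)
v = 14
process(data)

3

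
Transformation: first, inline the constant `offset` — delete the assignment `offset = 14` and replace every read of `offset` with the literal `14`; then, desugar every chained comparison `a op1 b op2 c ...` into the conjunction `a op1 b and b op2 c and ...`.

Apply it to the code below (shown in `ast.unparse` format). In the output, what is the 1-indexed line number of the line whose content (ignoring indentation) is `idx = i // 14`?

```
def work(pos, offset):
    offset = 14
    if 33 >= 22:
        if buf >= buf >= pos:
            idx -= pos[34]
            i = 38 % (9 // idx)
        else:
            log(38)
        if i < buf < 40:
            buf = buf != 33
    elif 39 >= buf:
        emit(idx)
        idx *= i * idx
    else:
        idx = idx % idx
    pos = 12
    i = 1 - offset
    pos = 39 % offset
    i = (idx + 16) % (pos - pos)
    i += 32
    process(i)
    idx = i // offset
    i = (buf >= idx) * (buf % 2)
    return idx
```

21

Transformed code:
def work(pos, offset):
    if 33 >= 22:
        if buf >= buf and buf >= pos:
            idx -= pos[34]
            i = 38 % (9 // idx)
        else:
            log(38)
        if i < buf and buf < 40:
            buf = buf != 33
    elif 39 >= buf:
        emit(idx)
        idx *= i * idx
    else:
        idx = idx % idx
    pos = 12
    i = 1 - 14
    pos = 39 % 14
    i = (idx + 16) % (pos - pos)
    i += 32
    process(i)
    idx = i // 14
    i = (buf >= idx) * (buf % 2)
    return idx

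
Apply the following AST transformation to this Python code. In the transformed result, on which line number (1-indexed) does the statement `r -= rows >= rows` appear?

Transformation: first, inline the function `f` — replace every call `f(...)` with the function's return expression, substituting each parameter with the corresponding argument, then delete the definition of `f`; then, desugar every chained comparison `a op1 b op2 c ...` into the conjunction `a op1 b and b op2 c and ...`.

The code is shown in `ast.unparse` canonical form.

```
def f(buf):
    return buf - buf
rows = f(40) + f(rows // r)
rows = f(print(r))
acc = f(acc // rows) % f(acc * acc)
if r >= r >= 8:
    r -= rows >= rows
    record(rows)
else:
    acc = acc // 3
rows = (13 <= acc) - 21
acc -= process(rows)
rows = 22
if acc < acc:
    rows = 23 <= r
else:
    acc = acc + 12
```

5

Transformed code:
rows = 40 - 40 + (rows // r - rows // r)
rows = print(r) - print(r)
acc = (acc // rows - acc // rows) % (acc * acc - acc * acc)
if r >= r and r >= 8:
    r -= rows >= rows
    record(rows)
else:
    acc = acc // 3
rows = (13 <= acc) - 21
acc -= process(rows)
rows = 22
if acc < acc:
    rows = 23 <= r
else:
    acc = acc + 12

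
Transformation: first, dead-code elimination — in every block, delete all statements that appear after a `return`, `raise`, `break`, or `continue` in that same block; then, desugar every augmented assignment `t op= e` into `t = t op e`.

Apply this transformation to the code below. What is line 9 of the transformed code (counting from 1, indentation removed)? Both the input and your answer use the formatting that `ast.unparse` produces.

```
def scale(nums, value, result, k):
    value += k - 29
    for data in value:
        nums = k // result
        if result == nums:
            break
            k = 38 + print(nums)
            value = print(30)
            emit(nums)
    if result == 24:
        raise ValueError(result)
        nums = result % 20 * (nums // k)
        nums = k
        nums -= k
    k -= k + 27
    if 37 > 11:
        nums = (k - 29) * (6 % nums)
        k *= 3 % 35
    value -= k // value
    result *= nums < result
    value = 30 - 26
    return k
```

Transformed code:
def scale(nums, value, result, k):
    value = value + (k - 29)
    for data in value:
        nums = k // result
        if result == nums:
            break
    if result == 24:
        raise ValueError(result)
    k = k - (k + 27)
    if 37 > 11:
        nums = (k - 29) * (6 % nums)
        k = k * (3 % 35)
    value = value - k // value
    result = result * (nums < result)
    value = 30 - 26
    return k

k = k - (k + 27)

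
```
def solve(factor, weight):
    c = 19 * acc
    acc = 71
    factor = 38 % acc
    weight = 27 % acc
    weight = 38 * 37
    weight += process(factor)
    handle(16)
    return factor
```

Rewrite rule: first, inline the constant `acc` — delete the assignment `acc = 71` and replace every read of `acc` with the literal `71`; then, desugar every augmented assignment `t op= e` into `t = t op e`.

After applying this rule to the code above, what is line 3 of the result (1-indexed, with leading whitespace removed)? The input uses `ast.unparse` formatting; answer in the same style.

Transformed code:
def solve(factor, weight):
    c = 19 * 71
    factor = 38 % 71
    weight = 27 % 71
    weight = 38 * 37
    weight = weight + process(factor)
    handle(16)
    return factor

factor = 38 % 71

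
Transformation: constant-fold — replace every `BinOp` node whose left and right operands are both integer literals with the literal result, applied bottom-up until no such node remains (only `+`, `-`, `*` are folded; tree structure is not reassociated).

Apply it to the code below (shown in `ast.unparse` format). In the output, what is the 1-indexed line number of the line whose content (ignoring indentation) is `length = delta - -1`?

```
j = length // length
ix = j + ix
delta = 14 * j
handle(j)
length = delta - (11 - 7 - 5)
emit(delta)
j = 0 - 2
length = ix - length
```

5

Transformed code:
j = length // length
ix = j + ix
delta = 14 * j
handle(j)
length = delta - -1
emit(delta)
j = -2
length = ix - length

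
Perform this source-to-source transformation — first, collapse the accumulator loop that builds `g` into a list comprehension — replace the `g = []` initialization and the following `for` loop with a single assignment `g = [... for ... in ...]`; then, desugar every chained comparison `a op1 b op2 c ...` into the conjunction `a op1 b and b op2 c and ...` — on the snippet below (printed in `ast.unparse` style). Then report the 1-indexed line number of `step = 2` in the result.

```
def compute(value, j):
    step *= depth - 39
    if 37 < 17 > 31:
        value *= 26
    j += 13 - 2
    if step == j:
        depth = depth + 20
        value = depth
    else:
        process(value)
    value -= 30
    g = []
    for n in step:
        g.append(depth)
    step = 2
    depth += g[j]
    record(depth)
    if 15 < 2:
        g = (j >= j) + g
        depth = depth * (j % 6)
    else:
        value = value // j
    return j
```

13

Transformed code:
def compute(value, j):
    step *= depth - 39
    if 37 < 17 and 17 > 31:
        value *= 26
    j += 13 - 2
    if step == j:
        depth = depth + 20
        value = depth
    else:
        process(value)
    value -= 30
    g = [depth for n in step]
    step = 2
    depth += g[j]
    record(depth)
    if 15 < 2:
        g = (j >= j) + g
        depth = depth * (j % 6)
    else:
        value = value // j
    return j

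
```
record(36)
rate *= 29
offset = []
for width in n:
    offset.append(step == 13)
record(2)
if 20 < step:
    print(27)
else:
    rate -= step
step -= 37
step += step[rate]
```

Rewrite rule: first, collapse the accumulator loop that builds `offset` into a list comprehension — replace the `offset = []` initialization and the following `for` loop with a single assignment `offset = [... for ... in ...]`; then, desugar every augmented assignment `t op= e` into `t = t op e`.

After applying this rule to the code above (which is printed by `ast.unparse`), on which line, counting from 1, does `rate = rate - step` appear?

Transformed code:
record(36)
rate = rate * 29
offset = [step == 13 for width in n]
record(2)
if 20 < step:
    print(27)
else:
    rate = rate - step
step = step - 37
step = step + step[rate]

8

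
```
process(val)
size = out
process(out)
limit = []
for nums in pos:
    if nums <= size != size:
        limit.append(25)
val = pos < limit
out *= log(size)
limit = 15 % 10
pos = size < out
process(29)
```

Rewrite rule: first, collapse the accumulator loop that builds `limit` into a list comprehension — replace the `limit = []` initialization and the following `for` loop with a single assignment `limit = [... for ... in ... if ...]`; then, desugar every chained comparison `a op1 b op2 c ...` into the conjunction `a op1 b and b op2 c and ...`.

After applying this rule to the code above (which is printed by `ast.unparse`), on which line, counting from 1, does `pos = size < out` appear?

8

Transformed code:
process(val)
size = out
process(out)
limit = [25 for nums in pos if nums <= size and size != size]
val = pos < limit
out *= log(size)
limit = 15 % 10
pos = size < out
process(29)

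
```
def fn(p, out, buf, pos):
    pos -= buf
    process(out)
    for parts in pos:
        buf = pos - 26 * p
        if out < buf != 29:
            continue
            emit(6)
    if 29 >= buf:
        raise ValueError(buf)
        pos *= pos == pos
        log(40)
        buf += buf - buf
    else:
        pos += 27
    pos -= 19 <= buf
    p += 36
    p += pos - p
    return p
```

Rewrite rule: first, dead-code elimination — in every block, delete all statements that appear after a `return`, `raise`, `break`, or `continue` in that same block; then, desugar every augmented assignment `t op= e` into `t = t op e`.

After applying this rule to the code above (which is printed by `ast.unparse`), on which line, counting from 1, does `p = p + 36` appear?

Transformed code:
def fn(p, out, buf, pos):
    pos = pos - buf
    process(out)
    for parts in pos:
        buf = pos - 26 * p
        if out < buf != 29:
            continue
    if 29 >= buf:
        raise ValueError(buf)
    else:
        pos = pos + 27
    pos = pos - (19 <= buf)
    p = p + 36
    p = p + (pos - p)
    return p

13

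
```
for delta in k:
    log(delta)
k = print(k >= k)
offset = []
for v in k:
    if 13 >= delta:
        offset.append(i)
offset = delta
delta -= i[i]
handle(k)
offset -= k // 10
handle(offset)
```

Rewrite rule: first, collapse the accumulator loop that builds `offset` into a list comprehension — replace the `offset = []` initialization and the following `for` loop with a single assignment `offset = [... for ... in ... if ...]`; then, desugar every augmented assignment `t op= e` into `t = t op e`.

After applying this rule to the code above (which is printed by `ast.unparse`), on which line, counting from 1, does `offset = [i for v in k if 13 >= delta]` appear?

Transformed code:
for delta in k:
    log(delta)
k = print(k >= k)
offset = [i for v in k if 13 >= delta]
offset = delta
delta = delta - i[i]
handle(k)
offset = offset - k // 10
handle(offset)

4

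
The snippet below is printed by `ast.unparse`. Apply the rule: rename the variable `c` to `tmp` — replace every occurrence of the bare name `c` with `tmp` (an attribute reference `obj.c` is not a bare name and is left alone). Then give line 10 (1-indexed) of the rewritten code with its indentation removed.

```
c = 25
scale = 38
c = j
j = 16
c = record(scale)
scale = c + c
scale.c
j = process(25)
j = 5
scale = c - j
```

Transformed code:
tmp = 25
scale = 38
tmp = j
j = 16
tmp = record(scale)
scale = tmp + tmp
scale.c
j = process(25)
j = 5
scale = tmp - j

scale = tmp - j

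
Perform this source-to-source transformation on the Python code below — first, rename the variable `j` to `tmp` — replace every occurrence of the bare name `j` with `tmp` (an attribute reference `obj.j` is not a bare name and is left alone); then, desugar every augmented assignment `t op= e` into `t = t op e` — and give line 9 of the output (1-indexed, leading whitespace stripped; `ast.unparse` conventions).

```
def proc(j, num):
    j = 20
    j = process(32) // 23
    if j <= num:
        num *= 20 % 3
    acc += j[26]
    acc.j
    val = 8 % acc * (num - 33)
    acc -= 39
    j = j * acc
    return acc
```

acc = acc - 39

Transformed code:
def proc(tmp, num):
    tmp = 20
    tmp = process(32) // 23
    if tmp <= num:
        num = num * (20 % 3)
    acc = acc + tmp[26]
    acc.j
    val = 8 % acc * (num - 33)
    acc = acc - 39
    tmp = tmp * acc
    return acc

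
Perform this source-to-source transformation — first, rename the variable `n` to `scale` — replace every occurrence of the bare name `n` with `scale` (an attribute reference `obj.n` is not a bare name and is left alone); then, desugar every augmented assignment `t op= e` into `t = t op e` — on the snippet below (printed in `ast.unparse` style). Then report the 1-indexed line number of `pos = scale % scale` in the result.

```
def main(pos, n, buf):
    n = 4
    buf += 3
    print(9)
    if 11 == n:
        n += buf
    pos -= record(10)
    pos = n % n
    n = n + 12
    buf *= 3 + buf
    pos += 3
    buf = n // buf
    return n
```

Transformed code:
def main(pos, scale, buf):
    scale = 4
    buf = buf + 3
    print(9)
    if 11 == scale:
        scale = scale + buf
    pos = pos - record(10)
    pos = scale % scale
    scale = scale + 12
    buf = buf * (3 + buf)
    pos = pos + 3
    buf = scale // buf
    return scale

8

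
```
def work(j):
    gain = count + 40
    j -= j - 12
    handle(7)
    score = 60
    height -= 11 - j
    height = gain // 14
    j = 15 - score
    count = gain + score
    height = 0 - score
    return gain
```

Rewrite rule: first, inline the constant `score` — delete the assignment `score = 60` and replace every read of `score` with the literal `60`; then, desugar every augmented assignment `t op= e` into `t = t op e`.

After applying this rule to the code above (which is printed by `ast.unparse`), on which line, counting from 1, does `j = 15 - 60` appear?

Transformed code:
def work(j):
    gain = count + 40
    j = j - (j - 12)
    handle(7)
    height = height - (11 - j)
    height = gain // 14
    j = 15 - 60
    count = gain + 60
    height = 0 - 60
    return gain

7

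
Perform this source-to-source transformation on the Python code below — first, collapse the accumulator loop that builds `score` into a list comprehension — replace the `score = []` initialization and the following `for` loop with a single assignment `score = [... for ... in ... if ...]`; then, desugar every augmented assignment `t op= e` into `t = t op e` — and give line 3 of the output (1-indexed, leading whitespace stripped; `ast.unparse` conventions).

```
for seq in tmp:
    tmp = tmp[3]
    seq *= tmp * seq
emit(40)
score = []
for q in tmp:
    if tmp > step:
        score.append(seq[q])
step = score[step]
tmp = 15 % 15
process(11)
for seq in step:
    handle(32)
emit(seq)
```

seq = seq * (tmp * seq)

Transformed code:
for seq in tmp:
    tmp = tmp[3]
    seq = seq * (tmp * seq)
emit(40)
score = [seq[q] for q in tmp if tmp > step]
step = score[step]
tmp = 15 % 15
process(11)
for seq in step:
    handle(32)
emit(seq)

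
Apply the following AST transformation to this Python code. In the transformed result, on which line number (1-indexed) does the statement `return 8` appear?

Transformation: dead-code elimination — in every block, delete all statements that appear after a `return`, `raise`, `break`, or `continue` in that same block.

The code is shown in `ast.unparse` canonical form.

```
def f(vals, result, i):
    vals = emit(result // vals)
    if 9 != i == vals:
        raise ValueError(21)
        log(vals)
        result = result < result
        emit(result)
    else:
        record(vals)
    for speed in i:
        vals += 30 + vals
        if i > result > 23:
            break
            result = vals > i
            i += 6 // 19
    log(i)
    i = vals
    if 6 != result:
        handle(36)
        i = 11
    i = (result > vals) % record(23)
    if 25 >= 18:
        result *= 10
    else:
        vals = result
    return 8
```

21

Transformed code:
def f(vals, result, i):
    vals = emit(result // vals)
    if 9 != i == vals:
        raise ValueError(21)
    else:
        record(vals)
    for speed in i:
        vals += 30 + vals
        if i > result > 23:
            break
    log(i)
    i = vals
    if 6 != result:
        handle(36)
        i = 11
    i = (result > vals) % record(23)
    if 25 >= 18:
        result *= 10
    else:
        vals = result
    return 8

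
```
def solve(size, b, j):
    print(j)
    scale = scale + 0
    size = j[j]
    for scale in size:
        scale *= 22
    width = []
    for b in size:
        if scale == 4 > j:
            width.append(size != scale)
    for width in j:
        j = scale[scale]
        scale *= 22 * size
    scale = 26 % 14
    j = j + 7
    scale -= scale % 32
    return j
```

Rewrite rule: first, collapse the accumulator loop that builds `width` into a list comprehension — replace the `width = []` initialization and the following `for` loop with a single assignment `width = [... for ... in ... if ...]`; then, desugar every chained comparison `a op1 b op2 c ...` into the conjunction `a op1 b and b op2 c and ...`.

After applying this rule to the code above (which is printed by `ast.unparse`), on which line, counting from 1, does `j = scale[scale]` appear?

9

Transformed code:
def solve(size, b, j):
    print(j)
    scale = scale + 0
    size = j[j]
    for scale in size:
        scale *= 22
    width = [size != scale for b in size if scale == 4 and 4 > j]
    for width in j:
        j = scale[scale]
        scale *= 22 * size
    scale = 26 % 14
    j = j + 7
    scale -= scale % 32
    return j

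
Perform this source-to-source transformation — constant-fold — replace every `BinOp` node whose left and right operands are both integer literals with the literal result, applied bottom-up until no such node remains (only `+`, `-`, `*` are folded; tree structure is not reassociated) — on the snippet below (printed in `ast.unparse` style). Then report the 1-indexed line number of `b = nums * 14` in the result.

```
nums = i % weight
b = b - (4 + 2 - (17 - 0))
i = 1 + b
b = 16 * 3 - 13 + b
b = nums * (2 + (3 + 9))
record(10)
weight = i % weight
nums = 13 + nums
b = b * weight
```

Transformed code:
nums = i % weight
b = b - -11
i = 1 + b
b = 35 + b
b = nums * 14
record(10)
weight = i % weight
nums = 13 + nums
b = b * weight

5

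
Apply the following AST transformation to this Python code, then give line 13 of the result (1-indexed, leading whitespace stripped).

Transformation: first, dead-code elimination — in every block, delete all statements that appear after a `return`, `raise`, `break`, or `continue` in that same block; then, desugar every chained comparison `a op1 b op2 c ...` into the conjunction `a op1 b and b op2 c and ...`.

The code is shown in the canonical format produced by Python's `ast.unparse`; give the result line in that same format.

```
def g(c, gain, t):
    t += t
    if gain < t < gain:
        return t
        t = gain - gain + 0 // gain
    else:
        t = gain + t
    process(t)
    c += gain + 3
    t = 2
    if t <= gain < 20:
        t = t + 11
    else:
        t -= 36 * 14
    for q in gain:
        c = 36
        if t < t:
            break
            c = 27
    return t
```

Transformed code:
def g(c, gain, t):
    t += t
    if gain < t and t < gain:
        return t
    else:
        t = gain + t
    process(t)
    c += gain + 3
    t = 2
    if t <= gain and gain < 20:
        t = t + 11
    else:
        t -= 36 * 14
    for q in gain:
        c = 36
        if t < t:
            break
    return t

t -= 36 * 14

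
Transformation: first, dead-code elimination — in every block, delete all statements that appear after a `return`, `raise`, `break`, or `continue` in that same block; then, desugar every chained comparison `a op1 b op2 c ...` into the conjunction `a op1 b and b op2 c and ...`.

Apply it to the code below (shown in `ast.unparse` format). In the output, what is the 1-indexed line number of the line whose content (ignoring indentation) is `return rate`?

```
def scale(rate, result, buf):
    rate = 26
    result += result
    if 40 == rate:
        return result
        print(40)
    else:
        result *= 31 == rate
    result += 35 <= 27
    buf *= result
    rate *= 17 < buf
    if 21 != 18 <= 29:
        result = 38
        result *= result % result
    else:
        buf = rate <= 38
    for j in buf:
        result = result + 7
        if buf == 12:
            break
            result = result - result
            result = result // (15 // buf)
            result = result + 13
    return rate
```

Transformed code:
def scale(rate, result, buf):
    rate = 26
    result += result
    if 40 == rate:
        return result
    else:
        result *= 31 == rate
    result += 35 <= 27
    buf *= result
    rate *= 17 < buf
    if 21 != 18 and 18 <= 29:
        result = 38
        result *= result % result
    else:
        buf = rate <= 38
    for j in buf:
        result = result + 7
        if buf == 12:
            break
    return rate

20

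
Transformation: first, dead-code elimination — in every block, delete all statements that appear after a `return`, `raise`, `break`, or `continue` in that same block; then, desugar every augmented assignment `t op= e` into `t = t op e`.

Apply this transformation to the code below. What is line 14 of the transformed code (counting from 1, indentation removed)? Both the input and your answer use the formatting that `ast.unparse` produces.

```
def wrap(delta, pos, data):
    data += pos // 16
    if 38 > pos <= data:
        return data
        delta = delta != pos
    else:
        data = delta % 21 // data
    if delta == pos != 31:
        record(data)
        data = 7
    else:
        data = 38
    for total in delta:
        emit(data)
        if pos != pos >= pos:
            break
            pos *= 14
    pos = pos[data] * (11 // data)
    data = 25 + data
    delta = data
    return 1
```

Transformed code:
def wrap(delta, pos, data):
    data = data + pos // 16
    if 38 > pos <= data:
        return data
    else:
        data = delta % 21 // data
    if delta == pos != 31:
        record(data)
        data = 7
    else:
        data = 38
    for total in delta:
        emit(data)
        if pos != pos >= pos:
            break
    pos = pos[data] * (11 // data)
    data = 25 + data
    delta = data
    return 1

if pos != pos >= pos:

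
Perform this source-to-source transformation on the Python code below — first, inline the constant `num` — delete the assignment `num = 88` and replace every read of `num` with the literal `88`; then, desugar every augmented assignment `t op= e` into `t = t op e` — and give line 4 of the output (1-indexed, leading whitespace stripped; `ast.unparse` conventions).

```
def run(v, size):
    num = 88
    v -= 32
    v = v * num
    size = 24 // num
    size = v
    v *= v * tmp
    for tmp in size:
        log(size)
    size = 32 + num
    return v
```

size = 24 // 88

Transformed code:
def run(v, size):
    v = v - 32
    v = v * 88
    size = 24 // 88
    size = v
    v = v * (v * tmp)
    for tmp in size:
        log(size)
    size = 32 + 88
    return v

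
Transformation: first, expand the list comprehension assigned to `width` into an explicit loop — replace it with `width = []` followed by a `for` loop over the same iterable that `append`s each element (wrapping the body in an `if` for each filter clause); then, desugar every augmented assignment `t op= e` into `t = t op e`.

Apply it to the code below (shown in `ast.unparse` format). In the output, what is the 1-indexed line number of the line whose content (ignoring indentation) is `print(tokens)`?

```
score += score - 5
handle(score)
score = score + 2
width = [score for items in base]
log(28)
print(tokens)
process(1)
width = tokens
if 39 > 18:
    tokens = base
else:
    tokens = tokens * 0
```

8

Transformed code:
score = score + (score - 5)
handle(score)
score = score + 2
width = []
for items in base:
    width.append(score)
log(28)
print(tokens)
process(1)
width = tokens
if 39 > 18:
    tokens = base
else:
    tokens = tokens * 0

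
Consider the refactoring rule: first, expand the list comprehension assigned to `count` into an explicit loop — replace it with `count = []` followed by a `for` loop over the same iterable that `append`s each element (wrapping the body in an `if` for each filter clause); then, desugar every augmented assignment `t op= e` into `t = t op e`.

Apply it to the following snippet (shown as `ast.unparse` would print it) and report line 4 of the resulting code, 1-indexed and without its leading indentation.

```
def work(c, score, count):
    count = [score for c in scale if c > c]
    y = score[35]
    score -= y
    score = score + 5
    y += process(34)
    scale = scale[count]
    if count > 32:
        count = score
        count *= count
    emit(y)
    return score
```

if c > c:

Transformed code:
def work(c, score, count):
    count = []
    for c in scale:
        if c > c:
            count.append(score)
    y = score[35]
    score = score - y
    score = score + 5
    y = y + process(34)
    scale = scale[count]
    if count > 32:
        count = score
        count = count * count
    emit(y)
    return score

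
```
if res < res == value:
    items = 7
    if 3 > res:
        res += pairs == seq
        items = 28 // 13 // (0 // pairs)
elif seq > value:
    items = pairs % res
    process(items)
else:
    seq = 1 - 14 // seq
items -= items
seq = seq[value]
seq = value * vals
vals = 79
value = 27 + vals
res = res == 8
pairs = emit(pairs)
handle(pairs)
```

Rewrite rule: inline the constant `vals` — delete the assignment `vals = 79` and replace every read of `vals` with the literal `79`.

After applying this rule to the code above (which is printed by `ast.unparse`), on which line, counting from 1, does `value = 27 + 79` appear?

Transformed code:
if res < res == value:
    items = 7
    if 3 > res:
        res += pairs == seq
        items = 28 // 13 // (0 // pairs)
elif seq > value:
    items = pairs % res
    process(items)
else:
    seq = 1 - 14 // seq
items -= items
seq = seq[value]
seq = value * 79
value = 27 + 79
res = res == 8
pairs = emit(pairs)
handle(pairs)

14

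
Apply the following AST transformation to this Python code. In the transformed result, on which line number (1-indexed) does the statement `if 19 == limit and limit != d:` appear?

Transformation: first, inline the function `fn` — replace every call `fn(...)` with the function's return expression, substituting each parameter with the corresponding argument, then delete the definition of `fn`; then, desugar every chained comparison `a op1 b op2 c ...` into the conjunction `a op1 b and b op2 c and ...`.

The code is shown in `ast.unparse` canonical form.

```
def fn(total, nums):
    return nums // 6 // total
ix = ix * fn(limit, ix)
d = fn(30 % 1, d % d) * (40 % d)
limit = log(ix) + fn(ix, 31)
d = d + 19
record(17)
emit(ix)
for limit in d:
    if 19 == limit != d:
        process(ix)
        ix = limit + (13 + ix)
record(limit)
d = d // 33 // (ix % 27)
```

Transformed code:
ix = ix * (ix // 6 // limit)
d = d % d // 6 // (30 % 1) * (40 % d)
limit = log(ix) + 31 // 6 // ix
d = d + 19
record(17)
emit(ix)
for limit in d:
    if 19 == limit and limit != d:
        process(ix)
        ix = limit + (13 + ix)
record(limit)
d = d // 33 // (ix % 27)

8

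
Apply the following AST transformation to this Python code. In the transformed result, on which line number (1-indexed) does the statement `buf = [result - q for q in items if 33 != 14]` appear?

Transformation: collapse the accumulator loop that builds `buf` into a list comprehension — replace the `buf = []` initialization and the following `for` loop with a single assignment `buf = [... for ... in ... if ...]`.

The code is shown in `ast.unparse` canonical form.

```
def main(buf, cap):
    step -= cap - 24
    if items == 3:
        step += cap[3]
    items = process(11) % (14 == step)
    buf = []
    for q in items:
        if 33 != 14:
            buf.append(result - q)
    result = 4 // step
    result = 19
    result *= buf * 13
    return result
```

6

Transformed code:
def main(buf, cap):
    step -= cap - 24
    if items == 3:
        step += cap[3]
    items = process(11) % (14 == step)
    buf = [result - q for q in items if 33 != 14]
    result = 4 // step
    result = 19
    result *= buf * 13
    return result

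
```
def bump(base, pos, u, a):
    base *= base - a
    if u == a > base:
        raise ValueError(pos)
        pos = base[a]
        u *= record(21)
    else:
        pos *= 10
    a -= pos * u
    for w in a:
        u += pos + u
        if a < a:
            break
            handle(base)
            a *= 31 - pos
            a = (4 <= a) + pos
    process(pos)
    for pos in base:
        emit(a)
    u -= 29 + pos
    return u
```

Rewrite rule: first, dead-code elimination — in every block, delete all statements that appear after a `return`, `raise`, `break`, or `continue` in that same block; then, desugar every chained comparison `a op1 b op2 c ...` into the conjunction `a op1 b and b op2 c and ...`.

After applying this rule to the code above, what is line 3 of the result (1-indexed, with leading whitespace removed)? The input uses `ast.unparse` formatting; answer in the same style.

Transformed code:
def bump(base, pos, u, a):
    base *= base - a
    if u == a and a > base:
        raise ValueError(pos)
    else:
        pos *= 10
    a -= pos * u
    for w in a:
        u += pos + u
        if a < a:
            break
    process(pos)
    for pos in base:
        emit(a)
    u -= 29 + pos
    return u

if u == a and a > base:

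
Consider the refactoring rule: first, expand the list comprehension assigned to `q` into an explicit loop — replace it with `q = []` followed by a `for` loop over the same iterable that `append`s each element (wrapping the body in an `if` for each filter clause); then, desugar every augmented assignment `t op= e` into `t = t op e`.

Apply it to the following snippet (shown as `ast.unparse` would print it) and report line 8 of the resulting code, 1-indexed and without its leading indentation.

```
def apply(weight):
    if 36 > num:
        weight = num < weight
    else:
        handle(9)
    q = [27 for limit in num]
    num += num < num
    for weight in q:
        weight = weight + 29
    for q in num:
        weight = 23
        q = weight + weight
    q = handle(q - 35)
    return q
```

q.append(27)

Transformed code:
def apply(weight):
    if 36 > num:
        weight = num < weight
    else:
        handle(9)
    q = []
    for limit in num:
        q.append(27)
    num = num + (num < num)
    for weight in q:
        weight = weight + 29
    for q in num:
        weight = 23
        q = weight + weight
    q = handle(q - 35)
    return q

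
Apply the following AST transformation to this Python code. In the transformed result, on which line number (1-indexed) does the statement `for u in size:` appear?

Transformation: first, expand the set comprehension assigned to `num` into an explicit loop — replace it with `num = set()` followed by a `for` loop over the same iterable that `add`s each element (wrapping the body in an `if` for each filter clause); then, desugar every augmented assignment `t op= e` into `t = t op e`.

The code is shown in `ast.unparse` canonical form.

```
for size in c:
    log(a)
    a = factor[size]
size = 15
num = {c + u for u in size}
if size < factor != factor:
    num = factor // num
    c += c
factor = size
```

6

Transformed code:
for size in c:
    log(a)
    a = factor[size]
size = 15
num = set()
for u in size:
    num.add(c + u)
if size < factor != factor:
    num = factor // num
    c = c + c
factor = size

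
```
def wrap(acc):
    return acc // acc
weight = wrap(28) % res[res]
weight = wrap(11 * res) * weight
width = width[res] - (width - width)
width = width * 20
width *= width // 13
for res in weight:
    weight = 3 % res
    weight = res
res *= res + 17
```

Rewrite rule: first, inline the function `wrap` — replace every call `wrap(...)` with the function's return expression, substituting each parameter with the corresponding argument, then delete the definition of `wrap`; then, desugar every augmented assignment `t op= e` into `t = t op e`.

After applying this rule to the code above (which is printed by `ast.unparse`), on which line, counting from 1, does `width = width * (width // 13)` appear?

Transformed code:
weight = 28 // 28 % res[res]
weight = 11 * res // (11 * res) * weight
width = width[res] - (width - width)
width = width * 20
width = width * (width // 13)
for res in weight:
    weight = 3 % res
    weight = res
res = res * (res + 17)

5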